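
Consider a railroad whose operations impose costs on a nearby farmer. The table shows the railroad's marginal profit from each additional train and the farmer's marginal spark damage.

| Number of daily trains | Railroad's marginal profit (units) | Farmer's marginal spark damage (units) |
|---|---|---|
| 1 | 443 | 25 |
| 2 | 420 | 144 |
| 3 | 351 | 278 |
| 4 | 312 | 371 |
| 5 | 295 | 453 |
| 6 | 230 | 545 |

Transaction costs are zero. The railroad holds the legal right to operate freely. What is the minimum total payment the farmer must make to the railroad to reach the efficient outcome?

Left alone the railroad would choose level 6 (marginal profit stays positive).
Efficient level: k* = 3 (marginal profit ≥ marginal spark damage through 3).
The farmer must at least cover the railroad's forgone profit from cutting 6→3: 312 + 295 + 230 = 837.

837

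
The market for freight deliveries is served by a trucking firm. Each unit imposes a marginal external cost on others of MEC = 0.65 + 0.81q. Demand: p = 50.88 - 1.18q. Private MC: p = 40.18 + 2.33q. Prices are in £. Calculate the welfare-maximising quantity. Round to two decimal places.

q* = 2.33

Social marginal cost = private MC + MEC = 40.83 + 3.14q.
Set SMC = demand: 40.83 + 3.14q = 50.88 - 1.18q → q* = 2.3264.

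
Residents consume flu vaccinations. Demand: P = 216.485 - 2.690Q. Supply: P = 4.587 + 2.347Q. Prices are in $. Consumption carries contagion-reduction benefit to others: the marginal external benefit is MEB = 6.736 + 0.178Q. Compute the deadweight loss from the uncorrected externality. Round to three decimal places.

DWL = $20.820

Market equilibrium (private): 4.587 + 2.347Q = 216.485 - 2.690Q → Q_m = 42.0683.
Social marginal benefit = demand + MEB = 223.221 - 2.512Q.
Set SMB = MC: 223.221 - 2.512Q = 4.587 + 2.347Q → Q* = 44.9957.
Height of the DWL triangle at Q_m is SMB(Q_m) − MC(Q_m) = MEB(Q_m) = 14.2242.
DWL = ½ × 2.9274 × 14.2242 = 20.8200.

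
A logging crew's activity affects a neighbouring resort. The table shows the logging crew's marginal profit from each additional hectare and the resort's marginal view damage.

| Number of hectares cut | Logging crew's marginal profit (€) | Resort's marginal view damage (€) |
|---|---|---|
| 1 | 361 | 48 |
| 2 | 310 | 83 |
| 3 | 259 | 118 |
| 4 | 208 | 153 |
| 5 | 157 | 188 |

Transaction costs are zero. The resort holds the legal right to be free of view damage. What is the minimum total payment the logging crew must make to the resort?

Efficient level: marginal profit ≥ marginal view damage through level 4, so k* = 4.
With the resort holding the right, the logging crew must at least compensate total damage at k*: 48 + 83 + 118 + 153 = 402.

€402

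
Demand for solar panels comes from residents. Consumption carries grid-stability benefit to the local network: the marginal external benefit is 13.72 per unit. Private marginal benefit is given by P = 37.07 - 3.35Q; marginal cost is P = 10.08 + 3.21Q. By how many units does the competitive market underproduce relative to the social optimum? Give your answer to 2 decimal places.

2.09 units

Market equilibrium (private): 10.08 + 3.21Q = 37.07 - 3.35Q → Q_m = 4.1143.
Social marginal benefit = demand + MEB = 50.79 - 3.35Q.
Set SMB = MC: 50.79 - 3.35Q = 10.08 + 3.21Q → Q* = 6.2058.
Gap = |4.1143 − 6.2058| = 2.0915.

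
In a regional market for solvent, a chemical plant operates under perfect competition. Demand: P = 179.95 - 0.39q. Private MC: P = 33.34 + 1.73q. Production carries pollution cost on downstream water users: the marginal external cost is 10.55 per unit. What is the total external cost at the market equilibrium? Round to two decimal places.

Market equilibrium (private): 33.34 + 1.73q = 179.95 - 0.39q → q_m = 69.1557.
Total external cost = MEC × q_m = 10.55 × 69.1557 = 729.5926.

729.59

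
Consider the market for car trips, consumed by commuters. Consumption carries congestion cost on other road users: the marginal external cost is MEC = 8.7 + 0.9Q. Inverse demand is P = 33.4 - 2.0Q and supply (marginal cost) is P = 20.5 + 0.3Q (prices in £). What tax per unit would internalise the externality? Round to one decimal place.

Social marginal benefit = demand − MEC = 24.7 - 2.9Q.
Set SMB = MC: 24.7 - 2.9Q = 20.5 + 0.3Q → Q* = 1.3125.
The Pigouvian tax equals MEC at Q*: 8.7 + 0.9×1.3125 = 9.8813.

tax = £9.9 per unit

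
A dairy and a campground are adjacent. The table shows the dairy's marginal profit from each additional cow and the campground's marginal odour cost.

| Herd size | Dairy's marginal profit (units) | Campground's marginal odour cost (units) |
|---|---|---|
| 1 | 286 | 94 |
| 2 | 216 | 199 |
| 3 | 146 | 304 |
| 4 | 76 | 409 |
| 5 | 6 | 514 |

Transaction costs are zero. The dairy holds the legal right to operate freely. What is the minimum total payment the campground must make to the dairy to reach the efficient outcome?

Left alone the dairy would choose level 5 (marginal profit stays positive).
Efficient level: k* = 2 (marginal profit ≥ marginal odour cost through 2).
The campground must at least cover the dairy's forgone profit from cutting 5→2: 146 + 76 + 6 = 228.

228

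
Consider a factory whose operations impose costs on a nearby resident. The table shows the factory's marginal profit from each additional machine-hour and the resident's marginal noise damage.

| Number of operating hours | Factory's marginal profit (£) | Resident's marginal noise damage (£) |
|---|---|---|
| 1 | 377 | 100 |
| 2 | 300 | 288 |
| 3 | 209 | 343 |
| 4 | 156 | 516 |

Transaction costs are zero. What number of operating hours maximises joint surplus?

Bargaining reaches the level where marginal profit last exceeds marginal noise damage.
That holds through level 2 (300 ≥ 288) but not at 3 (209 < 343).

2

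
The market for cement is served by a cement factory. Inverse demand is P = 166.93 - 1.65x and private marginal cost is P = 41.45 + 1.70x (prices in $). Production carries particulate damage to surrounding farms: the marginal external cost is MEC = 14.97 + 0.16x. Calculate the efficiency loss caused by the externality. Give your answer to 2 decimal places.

DWL = $62.60

Market equilibrium (private): 41.45 + 1.70x = 166.93 - 1.65x → x_m = 37.4567.
Social marginal cost = private MC + MEC = 56.42 + 1.86x.
Set SMC = demand: 56.42 + 1.86x = 166.93 - 1.65x → x* = 31.4843.
Height of the DWL triangle at x_m is SMC(x_m) − demand(x_m) = MEC(x_m) = 20.9631.
DWL = ½ × 5.9724 × 20.9631 = 62.6000.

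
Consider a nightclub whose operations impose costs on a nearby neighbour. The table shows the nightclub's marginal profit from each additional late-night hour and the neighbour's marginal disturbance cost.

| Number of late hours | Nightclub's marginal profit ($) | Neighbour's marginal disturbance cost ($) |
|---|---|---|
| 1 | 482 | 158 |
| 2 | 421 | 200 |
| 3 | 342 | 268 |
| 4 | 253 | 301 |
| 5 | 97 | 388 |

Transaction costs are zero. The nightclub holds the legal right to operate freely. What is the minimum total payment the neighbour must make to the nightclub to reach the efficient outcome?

$350

Left alone the nightclub would choose level 5 (marginal profit stays positive).
Efficient level: k* = 3 (marginal profit ≥ marginal disturbance cost through 3).
The neighbour must at least cover the nightclub's forgone profit from cutting 5→3: 253 + 97 = 350.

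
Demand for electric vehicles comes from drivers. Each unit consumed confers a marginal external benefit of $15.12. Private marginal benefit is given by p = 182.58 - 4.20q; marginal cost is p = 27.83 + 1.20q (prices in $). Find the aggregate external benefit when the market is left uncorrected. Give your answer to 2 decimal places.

Market equilibrium (private): 27.83 + 1.20q = 182.58 - 4.20q → q_m = 28.6574.
Total external benefit = MEB × q_m = 15.12 × 28.6574 = 433.2999.

$433.30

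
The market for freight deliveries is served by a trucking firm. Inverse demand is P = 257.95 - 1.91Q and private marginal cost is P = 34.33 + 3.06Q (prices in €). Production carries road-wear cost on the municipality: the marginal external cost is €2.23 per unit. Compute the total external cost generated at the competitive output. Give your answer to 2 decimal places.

€100.34

Market equilibrium (private): 34.33 + 3.06Q = 257.95 - 1.91Q → Q_m = 44.9940.
Total external cost = MEC × Q_m = 2.23 × 44.9940 = 100.3366.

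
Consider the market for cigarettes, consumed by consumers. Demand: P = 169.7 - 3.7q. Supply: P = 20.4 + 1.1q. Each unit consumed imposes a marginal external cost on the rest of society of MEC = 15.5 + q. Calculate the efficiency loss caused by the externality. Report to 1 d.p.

Market equilibrium (private): 20.4 + 1.1q = 169.7 - 3.7q → q_m = 31.1042.
Social marginal benefit = demand − MEC = 154.2 - 4.7q.
Set SMB = MC: 154.2 - 4.7q = 20.4 + 1.1q → q* = 23.0690.
The welfare-loss triangle has base |q_m − q*| and height MEC(q_m) (the vertical gap between SMB and MC is zero at q* and MEC at q_m).
DWL = ½ × 8.0352 × 46.6042 = 187.2370.

DWL = 187.2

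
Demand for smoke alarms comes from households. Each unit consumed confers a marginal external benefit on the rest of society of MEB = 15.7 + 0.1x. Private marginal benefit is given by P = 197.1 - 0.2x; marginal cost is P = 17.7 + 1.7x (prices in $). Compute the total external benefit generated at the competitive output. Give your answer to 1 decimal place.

Market equilibrium (private): 17.7 + 1.7x = 197.1 - 0.2x → x_m = 94.4211.
Total external benefit = ∫₀^{x_m} (15.7 + 0.1x) dx = 15.7×94.4211 + ½×0.1×94.4211² = 1928.1785.

$1928.2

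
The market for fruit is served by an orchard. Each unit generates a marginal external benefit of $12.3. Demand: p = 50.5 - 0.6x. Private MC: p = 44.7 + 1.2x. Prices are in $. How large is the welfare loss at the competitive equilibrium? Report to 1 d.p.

Market equilibrium (private): 44.7 + 1.2x = 50.5 - 0.6x → x_m = 3.2222.
Social marginal cost = private MC − MEB = 32.4 + 1.2x.
Set SMC = demand: 32.4 + 1.2x = 50.5 - 0.6x → x* = 10.0556.
Height of the DWL triangle at x_m is demand(x_m) − SMC(x_m) = MEB(x_m) = 12.3000.
DWL = ½ × 6.8334 × 12.3000 = 42.0254.

DWL = $42.0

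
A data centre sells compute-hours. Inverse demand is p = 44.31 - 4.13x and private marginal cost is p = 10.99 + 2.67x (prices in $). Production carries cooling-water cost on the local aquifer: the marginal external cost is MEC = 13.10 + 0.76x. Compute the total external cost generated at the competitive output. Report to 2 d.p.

$73.31

Market equilibrium (private): 10.99 + 2.67x = 44.31 - 4.13x → x_m = 4.9000.
Total external cost = ∫₀^{x_m} (13.10 + 0.76x) dx = 13.10×4.9000 + ½×0.76×4.9000² = 73.3138.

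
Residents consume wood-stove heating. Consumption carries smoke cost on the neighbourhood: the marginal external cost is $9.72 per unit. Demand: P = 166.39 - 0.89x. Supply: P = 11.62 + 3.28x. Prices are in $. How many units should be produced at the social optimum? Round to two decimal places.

x* = 34.78

Social marginal benefit = demand − MEC = 156.67 - 0.89x.
Set SMB = MC: 156.67 - 0.89x = 11.62 + 3.28x → x* = 34.7842.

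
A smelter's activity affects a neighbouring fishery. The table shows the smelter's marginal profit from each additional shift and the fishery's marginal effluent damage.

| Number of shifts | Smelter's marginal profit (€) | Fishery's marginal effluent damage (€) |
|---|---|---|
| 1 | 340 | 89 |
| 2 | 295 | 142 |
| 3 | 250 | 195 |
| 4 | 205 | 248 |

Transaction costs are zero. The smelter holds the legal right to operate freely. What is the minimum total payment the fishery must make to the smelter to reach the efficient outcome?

Left alone the smelter would choose level 4 (marginal profit stays positive).
Efficient level: k* = 3 (marginal profit ≥ marginal effluent damage through 3).
The fishery must at least cover the smelter's forgone profit from cutting 4→3: 205 = 205.

€205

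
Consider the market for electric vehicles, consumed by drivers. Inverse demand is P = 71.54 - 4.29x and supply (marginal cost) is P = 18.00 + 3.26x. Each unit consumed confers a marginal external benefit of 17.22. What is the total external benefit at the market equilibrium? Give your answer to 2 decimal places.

Market equilibrium (private): 18.00 + 3.26x = 71.54 - 4.29x → x_m = 7.0914.
Total external benefit = MEB × x_m = 17.22 × 7.0914 = 122.1139.

122.11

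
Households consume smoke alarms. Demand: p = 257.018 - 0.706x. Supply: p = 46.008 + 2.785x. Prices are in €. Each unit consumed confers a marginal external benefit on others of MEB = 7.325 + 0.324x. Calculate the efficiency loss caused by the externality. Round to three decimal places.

Market equilibrium (private): 46.008 + 2.785x = 257.018 - 0.706x → x_m = 60.4440.
Social marginal benefit = demand + MEB = 264.343 - 0.382x.
Set SMB = MC: 264.343 - 0.382x = 46.008 + 2.785x → x* = 68.9406.
Between x* and x_m the wedge SMB − MC runs linearly from 0 to MEB(x_m), so the loss is a triangle.
DWL = ½ × 8.4966 × 26.9089 = 114.3171.

DWL = €114.317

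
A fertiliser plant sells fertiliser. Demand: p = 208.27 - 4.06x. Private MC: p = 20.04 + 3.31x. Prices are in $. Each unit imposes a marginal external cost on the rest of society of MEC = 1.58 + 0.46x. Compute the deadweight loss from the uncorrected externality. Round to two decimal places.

DWL = $11.34

Market equilibrium (private): 20.04 + 3.31x = 208.27 - 4.06x → x_m = 25.5400.
Social marginal cost = private MC + MEC = 21.62 + 3.77x.
Set SMC = demand: 21.62 + 3.77x = 208.27 - 4.06x → x* = 23.8378.
Between x* and x_m the wedge SMC − demand runs linearly from 0 to MEC(x_m), so the loss is a triangle.
DWL = ½ × 1.7022 × 13.3284 = 11.3438.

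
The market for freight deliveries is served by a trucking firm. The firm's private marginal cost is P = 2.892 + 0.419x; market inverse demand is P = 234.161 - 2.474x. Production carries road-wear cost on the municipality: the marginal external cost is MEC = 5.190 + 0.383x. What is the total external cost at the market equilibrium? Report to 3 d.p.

1638.683

Market equilibrium (private): 2.892 + 0.419x = 234.161 - 2.474x → x_m = 79.9409.
Total external cost = ∫₀^{x_m} (5.190 + 0.383x) dx = 5.190×79.9409 + ½×0.383×79.9409² = 1638.6831.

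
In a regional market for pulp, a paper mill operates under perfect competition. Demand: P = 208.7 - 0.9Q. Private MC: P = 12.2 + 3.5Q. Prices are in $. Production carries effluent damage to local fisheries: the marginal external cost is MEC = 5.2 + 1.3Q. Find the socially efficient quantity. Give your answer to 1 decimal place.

Social marginal cost = private MC + MEC = 17.4 + 4.8Q.
Set SMC = demand: 17.4 + 4.8Q = 208.7 - 0.9Q → Q* = 33.5614.

Q* = 33.6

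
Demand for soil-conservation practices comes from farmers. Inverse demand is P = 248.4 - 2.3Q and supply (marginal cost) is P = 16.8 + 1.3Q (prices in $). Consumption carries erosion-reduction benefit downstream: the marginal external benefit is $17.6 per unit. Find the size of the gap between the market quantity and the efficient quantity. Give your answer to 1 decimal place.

4.9 units

Market equilibrium (private): 16.8 + 1.3Q = 248.4 - 2.3Q → Q_m = 64.3333.
Social marginal benefit = demand + MEB = 266.0 - 2.3Q.
Set SMB = MC: 266.0 - 2.3Q = 16.8 + 1.3Q → Q* = 69.2222.
Gap = |64.3333 − 69.2222| = 4.8889.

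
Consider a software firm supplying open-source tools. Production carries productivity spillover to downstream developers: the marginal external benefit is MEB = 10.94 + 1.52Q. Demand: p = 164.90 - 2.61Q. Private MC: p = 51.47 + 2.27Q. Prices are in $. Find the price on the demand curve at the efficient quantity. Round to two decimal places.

Social marginal cost = private MC − MEB = 40.53 + 0.75Q.
Set SMC = demand: 40.53 + 0.75Q = 164.90 - 2.61Q → Q* = 37.0149.
Consumer price on the demand curve at Q*: 164.90 − 2.61×37.0149 = 68.2911.

P = $68.29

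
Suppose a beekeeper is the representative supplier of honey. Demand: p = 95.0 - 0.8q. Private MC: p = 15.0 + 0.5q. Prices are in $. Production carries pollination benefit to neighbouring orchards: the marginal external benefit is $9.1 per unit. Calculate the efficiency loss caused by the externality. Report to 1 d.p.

Market equilibrium (private): 15.0 + 0.5q = 95.0 - 0.8q → q_m = 61.5385.
Social marginal cost = private MC − MEB = 5.9 + 0.5q.
Set SMC = demand: 5.9 + 0.5q = 95.0 - 0.8q → q* = 68.5385.
Height of the DWL triangle at q_m is demand(q_m) − SMC(q_m) = MEB(q_m) = 9.1000.
DWL = ½ × 7.0000 × 9.1000 = 31.8500.

DWL = $31.9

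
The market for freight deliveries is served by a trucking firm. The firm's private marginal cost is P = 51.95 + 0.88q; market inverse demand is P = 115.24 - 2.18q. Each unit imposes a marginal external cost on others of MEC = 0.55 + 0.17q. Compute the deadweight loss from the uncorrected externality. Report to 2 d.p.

DWL = 2.56

Market equilibrium (private): 51.95 + 0.88q = 115.24 - 2.18q → q_m = 20.6830.
Social marginal cost = private MC + MEC = 52.50 + 1.05q.
Set SMC = demand: 52.50 + 1.05q = 115.24 - 2.18q → q* = 19.4241.
The loss is the area between SMC and demand from q* to q_m; with linear curves that's a triangle of height MEC(q_m).
DWL = ½ × 1.2589 × 4.0661 = 2.5594.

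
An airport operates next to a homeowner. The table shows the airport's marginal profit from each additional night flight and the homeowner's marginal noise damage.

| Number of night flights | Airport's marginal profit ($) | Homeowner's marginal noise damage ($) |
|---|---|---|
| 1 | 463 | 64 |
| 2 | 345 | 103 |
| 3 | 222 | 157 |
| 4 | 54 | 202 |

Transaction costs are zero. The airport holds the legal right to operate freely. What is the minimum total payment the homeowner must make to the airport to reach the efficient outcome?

$54

Left alone the airport would choose level 4 (marginal profit stays positive).
Efficient level: k* = 3 (marginal profit ≥ marginal noise damage through 3).
The homeowner must at least cover the airport's forgone profit from cutting 4→3: 54 = 54.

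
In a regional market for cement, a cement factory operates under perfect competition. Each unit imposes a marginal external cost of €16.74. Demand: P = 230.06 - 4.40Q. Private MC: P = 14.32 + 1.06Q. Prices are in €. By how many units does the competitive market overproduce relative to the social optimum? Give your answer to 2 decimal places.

Market equilibrium (private): 14.32 + 1.06Q = 230.06 - 4.40Q → Q_m = 39.5128.
Social marginal cost = private MC + MEC = 31.06 + 1.06Q.
Set SMC = demand: 31.06 + 1.06Q = 230.06 - 4.40Q → Q* = 36.4469.
Gap = |39.5128 − 36.4469| = 3.0659.

3.07 units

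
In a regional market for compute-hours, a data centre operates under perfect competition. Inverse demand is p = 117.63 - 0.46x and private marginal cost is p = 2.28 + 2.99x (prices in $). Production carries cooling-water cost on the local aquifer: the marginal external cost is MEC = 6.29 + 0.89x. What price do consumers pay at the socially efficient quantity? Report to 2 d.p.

Social marginal cost = private MC + MEC = 8.57 + 3.88x.
Set SMC = demand: 8.57 + 3.88x = 117.63 - 0.46x → x* = 25.1290.
Consumer price on the demand curve at x*: 117.63 − 0.46×25.1290 = 106.0707.

P = $106.07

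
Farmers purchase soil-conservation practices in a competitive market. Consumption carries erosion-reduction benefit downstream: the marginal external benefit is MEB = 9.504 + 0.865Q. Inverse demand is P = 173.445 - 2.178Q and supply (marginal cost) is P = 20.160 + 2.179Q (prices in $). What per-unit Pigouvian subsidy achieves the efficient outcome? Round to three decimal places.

subsidy = $49.828 per unit

Social marginal benefit = demand + MEB = 182.949 - 1.313Q.
Set SMB = MC: 182.949 - 1.313Q = 20.160 + 2.179Q → Q* = 46.6177.
The Pigouvian subsidy equals MEB at Q*: 9.504 + 0.865×46.6177 = 49.8283.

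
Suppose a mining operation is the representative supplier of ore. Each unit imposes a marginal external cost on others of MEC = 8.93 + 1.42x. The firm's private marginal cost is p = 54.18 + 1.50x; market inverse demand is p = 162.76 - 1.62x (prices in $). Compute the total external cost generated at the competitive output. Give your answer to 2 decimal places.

Market equilibrium (private): 54.18 + 1.50x = 162.76 - 1.62x → x_m = 34.8013.
Total external cost = ∫₀^{x_m} (8.93 + 1.42x) dx = 8.93×34.8013 + ½×1.42×34.8013² = 1170.6783.

$1170.68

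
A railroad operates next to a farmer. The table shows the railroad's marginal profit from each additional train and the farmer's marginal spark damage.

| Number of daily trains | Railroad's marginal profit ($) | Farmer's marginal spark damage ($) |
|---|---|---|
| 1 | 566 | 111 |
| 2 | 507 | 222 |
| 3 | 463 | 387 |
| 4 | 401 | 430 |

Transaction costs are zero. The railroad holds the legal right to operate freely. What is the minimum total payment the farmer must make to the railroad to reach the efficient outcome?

$401

Left alone the railroad would choose level 4 (marginal profit stays positive).
Efficient level: k* = 3 (marginal profit ≥ marginal spark damage through 3).
The farmer must at least cover the railroad's forgone profit from cutting 4→3: 401 = 401.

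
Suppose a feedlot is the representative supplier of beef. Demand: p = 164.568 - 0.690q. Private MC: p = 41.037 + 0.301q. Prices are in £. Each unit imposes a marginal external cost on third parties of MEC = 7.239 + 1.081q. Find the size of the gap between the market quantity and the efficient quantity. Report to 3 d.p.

Market equilibrium (private): 41.037 + 0.301q = 164.568 - 0.690q → q_m = 124.6529.
Social marginal cost = private MC + MEC = 48.276 + 1.382q.
Set SMC = demand: 48.276 + 1.382q = 164.568 - 0.690q → q* = 56.1255.
Gap = |124.6529 − 56.1255| = 68.5274.

68.527 units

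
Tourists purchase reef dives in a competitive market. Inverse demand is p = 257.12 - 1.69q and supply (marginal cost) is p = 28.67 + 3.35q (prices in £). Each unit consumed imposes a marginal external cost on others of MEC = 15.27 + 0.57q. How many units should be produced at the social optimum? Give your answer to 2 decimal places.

Social marginal benefit = demand − MEC = 241.85 - 2.26q.
Set SMB = MC: 241.85 - 2.26q = 28.67 + 3.35q → q* = 38.0000.

q* = 38.00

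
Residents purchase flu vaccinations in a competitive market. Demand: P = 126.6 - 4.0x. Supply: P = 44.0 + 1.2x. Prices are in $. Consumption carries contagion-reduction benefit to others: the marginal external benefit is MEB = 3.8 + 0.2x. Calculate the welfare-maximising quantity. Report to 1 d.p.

x* = 17.3

Social marginal benefit = demand + MEB = 130.4 - 3.8x.
Set SMB = MC: 130.4 - 3.8x = 44.0 + 1.2x → x* = 17.2800.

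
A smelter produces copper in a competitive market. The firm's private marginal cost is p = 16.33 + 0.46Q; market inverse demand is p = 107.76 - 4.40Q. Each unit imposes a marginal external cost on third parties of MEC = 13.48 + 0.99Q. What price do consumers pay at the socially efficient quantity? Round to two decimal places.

P = 49.13

Social marginal cost = private MC + MEC = 29.81 + 1.45Q.
Set SMC = demand: 29.81 + 1.45Q = 107.76 - 4.40Q → Q* = 13.3248.
Consumer price on the demand curve at Q*: 107.76 − 4.40×13.3248 = 49.1309.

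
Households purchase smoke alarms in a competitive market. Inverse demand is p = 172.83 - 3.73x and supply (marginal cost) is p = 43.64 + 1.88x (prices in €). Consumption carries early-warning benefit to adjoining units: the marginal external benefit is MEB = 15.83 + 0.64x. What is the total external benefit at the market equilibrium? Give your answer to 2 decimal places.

€534.24

Market equilibrium (private): 43.64 + 1.88x = 172.83 - 3.73x → x_m = 23.0285.
Total external benefit = ∫₀^{x_m} (15.83 + 0.64x) dx = 15.83×23.0285 + ½×0.64×23.0285² = 534.2409.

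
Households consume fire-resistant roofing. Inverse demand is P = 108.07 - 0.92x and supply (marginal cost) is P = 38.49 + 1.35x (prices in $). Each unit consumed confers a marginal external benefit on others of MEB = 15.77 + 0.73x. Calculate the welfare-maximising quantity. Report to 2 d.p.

x* = 55.42

Social marginal benefit = demand + MEB = 123.84 - 0.19x.
Set SMB = MC: 123.84 - 0.19x = 38.49 + 1.35x → x* = 55.4221.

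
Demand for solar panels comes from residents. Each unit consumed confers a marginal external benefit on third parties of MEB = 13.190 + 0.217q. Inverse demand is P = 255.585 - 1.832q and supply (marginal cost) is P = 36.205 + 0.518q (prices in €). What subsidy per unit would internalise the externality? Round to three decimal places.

subsidy = €36.850 per unit

Social marginal benefit = demand + MEB = 268.775 - 1.615q.
Set SMB = MC: 268.775 - 1.615q = 36.205 + 0.518q → q* = 109.0342.
The Pigouvian subsidy equals MEB at q*: 13.190 + 0.217×109.0342 = 36.8504.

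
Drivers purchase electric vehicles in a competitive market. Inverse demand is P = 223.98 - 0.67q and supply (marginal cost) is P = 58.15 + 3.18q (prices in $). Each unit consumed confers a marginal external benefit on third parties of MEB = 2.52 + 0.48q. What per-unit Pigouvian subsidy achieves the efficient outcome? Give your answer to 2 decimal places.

subsidy = $26.50 per unit

Social marginal benefit = demand + MEB = 226.50 - 0.19q.
Set SMB = MC: 226.50 - 0.19q = 58.15 + 3.18q → q* = 49.9555.
The Pigouvian subsidy equals MEB at q*: 2.52 + 0.48×49.9555 = 26.4986.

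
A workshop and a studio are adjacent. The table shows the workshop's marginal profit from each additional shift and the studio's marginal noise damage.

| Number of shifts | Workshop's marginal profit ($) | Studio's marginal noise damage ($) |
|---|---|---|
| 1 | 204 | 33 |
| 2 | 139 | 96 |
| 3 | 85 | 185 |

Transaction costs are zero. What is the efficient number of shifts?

Bargaining reaches the level where marginal profit last exceeds marginal noise damage.
That holds through level 2 (139 ≥ 96) but not at 3 (85 < 185).

2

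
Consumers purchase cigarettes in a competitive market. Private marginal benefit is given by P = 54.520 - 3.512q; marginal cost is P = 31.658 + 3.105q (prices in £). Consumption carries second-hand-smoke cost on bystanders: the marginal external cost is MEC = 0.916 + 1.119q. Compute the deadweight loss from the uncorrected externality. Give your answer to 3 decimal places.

Market equilibrium (private): 31.658 + 3.105q = 54.520 - 3.512q → q_m = 3.4550.
Social marginal benefit = demand − MEC = 53.604 - 4.631q.
Set SMB = MC: 53.604 - 4.631q = 31.658 + 3.105q → q* = 2.8369.
Between q* and q_m the wedge MC − SMB runs linearly from 0 to MEC(q_m), so the loss is a triangle.
DWL = ½ × 0.6181 × 4.7822 = 1.4779.

DWL = £1.478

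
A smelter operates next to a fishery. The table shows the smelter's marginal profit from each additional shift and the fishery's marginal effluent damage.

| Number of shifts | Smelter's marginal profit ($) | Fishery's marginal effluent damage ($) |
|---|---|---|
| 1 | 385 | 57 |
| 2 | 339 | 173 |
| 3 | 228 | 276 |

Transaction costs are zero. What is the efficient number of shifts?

2

Bargaining reaches the level where marginal profit last exceeds marginal effluent damage.
That holds through level 2 (339 ≥ 173) but not at 3 (228 < 276).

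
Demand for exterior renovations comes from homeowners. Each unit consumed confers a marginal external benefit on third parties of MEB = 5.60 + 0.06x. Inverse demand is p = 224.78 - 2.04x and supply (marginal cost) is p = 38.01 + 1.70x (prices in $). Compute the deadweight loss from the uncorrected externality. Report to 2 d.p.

Market equilibrium (private): 38.01 + 1.70x = 224.78 - 2.04x → x_m = 49.9385.
Social marginal benefit = demand + MEB = 230.38 - 1.98x.
Set SMB = MC: 230.38 - 1.98x = 38.01 + 1.70x → x* = 52.2745.
The welfare-loss triangle has base |x_m − x*| and height MEB(x_m) (the vertical gap between SMB and MC is zero at x* and MEB at x_m).
DWL = ½ × 2.3360 × 8.5963 = 10.0405.

DWL = $10.04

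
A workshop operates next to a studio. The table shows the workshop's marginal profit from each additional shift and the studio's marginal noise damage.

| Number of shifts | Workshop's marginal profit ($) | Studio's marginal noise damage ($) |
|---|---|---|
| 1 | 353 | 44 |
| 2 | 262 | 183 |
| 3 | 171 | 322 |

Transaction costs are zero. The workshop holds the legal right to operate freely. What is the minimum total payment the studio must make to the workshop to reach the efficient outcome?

Left alone the workshop would choose level 3 (marginal profit stays positive).
Efficient level: k* = 2 (marginal profit ≥ marginal noise damage through 2).
The studio must at least cover the workshop's forgone profit from cutting 3→2: 171 = 171.

$171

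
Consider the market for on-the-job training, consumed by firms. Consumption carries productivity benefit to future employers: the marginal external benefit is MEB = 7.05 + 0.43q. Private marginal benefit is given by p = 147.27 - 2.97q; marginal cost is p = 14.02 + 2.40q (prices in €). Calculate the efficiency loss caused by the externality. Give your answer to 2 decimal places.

Market equilibrium (private): 14.02 + 2.40q = 147.27 - 2.97q → q_m = 24.8138.
Social marginal benefit = demand + MEB = 154.32 - 2.54q.
Set SMB = MC: 154.32 - 2.54q = 14.02 + 2.40q → q* = 28.4008.
The loss is the area between SMB and MC from q* to q_m; with linear curves that's a triangle of height MEB(q_m).
DWL = ½ × 3.5870 × 17.7199 = 31.7806.

DWL = €31.78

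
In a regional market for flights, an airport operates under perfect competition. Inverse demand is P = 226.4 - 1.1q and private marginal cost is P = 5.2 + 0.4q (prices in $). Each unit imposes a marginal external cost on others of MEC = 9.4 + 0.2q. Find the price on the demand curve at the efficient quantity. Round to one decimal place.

Social marginal cost = private MC + MEC = 14.6 + 0.6q.
Set SMC = demand: 14.6 + 0.6q = 226.4 - 1.1q → q* = 124.5882.
Consumer price on the demand curve at q*: 226.4 − 1.1×124.5882 = 89.3530.

P = $89.4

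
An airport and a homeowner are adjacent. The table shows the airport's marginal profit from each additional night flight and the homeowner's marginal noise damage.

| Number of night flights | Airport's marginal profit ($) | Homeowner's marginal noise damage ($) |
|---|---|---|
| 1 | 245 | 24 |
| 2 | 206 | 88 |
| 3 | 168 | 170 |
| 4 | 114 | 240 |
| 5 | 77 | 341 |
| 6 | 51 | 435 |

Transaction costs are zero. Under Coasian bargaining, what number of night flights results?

Bargaining reaches the level where marginal profit last exceeds marginal noise damage.
That holds through level 2 (206 ≥ 88) but not at 3 (168 < 170).

2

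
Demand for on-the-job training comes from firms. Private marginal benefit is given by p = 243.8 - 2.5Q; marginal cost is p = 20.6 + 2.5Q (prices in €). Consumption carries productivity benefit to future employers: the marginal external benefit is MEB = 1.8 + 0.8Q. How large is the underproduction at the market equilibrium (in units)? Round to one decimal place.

Market equilibrium (private): 20.6 + 2.5Q = 243.8 - 2.5Q → Q_m = 44.6400.
Social marginal benefit = demand + MEB = 245.6 - 1.7Q.
Set SMB = MC: 245.6 - 1.7Q = 20.6 + 2.5Q → Q* = 53.5714.
Gap = |44.6400 − 53.5714| = 8.9314.

8.9 units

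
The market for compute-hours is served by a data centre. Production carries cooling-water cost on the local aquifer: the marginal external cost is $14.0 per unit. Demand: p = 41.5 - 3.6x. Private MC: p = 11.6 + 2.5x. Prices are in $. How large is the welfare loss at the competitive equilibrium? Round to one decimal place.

Market equilibrium (private): 11.6 + 2.5x = 41.5 - 3.6x → x_m = 4.9016.
Social marginal cost = private MC + MEC = 25.6 + 2.5x.
Set SMC = demand: 25.6 + 2.5x = 41.5 - 3.6x → x* = 2.6066.
The loss is the area between SMC and demand from x* to x_m; with linear curves that's a triangle of height MEC(x_m).
DWL = ½ × 2.2950 × 14.0000 = 16.0650.

DWL = $16.1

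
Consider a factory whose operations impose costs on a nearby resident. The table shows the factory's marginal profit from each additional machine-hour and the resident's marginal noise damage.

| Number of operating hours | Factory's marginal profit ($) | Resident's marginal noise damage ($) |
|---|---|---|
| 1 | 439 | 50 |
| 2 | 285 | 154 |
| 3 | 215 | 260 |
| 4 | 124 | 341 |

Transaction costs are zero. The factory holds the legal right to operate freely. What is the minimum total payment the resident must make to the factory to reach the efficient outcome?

Left alone the factory would choose level 4 (marginal profit stays positive).
Efficient level: k* = 2 (marginal profit ≥ marginal noise damage through 2).
The resident must at least cover the factory's forgone profit from cutting 4→2: 215 + 124 = 339.

$339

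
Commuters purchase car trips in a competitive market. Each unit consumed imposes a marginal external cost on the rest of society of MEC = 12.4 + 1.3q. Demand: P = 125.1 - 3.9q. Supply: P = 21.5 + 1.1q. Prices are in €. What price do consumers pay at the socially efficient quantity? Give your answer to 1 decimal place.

Social marginal benefit = demand − MEC = 112.7 - 5.2q.
Set SMB = MC: 112.7 - 5.2q = 21.5 + 1.1q → q* = 14.4762.
Consumer price on the demand curve at q*: 125.1 − 3.9×14.4762 = 68.6428.

P = €68.6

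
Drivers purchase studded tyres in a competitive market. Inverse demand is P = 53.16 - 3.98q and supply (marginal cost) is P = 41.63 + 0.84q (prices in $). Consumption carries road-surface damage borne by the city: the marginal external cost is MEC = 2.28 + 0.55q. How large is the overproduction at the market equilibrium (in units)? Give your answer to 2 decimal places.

0.67 units

Market equilibrium (private): 41.63 + 0.84q = 53.16 - 3.98q → q_m = 2.3921.
Social marginal benefit = demand − MEC = 50.88 - 4.53q.
Set SMB = MC: 50.88 - 4.53q = 41.63 + 0.84q → q* = 1.7225.
Gap = |2.3921 − 1.7225| = 0.6696.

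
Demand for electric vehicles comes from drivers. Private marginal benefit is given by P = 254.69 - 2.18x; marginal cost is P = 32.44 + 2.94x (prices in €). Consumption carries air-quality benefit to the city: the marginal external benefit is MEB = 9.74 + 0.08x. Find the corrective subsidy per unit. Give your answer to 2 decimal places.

Social marginal benefit = demand + MEB = 264.43 - 2.10x.
Set SMB = MC: 264.43 - 2.10x = 32.44 + 2.94x → x* = 46.0298.
The Pigouvian subsidy equals MEB at x*: 9.74 + 0.08×46.0298 = 13.4224.

subsidy = €13.42 per unit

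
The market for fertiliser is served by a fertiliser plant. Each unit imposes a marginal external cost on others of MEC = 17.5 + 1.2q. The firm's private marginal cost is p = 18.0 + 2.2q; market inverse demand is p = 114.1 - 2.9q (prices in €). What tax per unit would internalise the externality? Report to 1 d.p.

tax = €32.5 per unit

Social marginal cost = private MC + MEC = 35.5 + 3.4q.
Set SMC = demand: 35.5 + 3.4q = 114.1 - 2.9q → q* = 12.4762.
The Pigouvian tax equals MEC at q*: 17.5 + 1.2×12.4762 = 32.4714.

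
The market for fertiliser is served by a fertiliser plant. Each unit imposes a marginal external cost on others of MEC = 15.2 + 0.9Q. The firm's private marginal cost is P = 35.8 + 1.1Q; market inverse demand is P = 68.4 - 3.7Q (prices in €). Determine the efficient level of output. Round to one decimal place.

Q* = 3.1

Social marginal cost = private MC + MEC = 51.0 + 2.0Q.
Set SMC = demand: 51.0 + 2.0Q = 68.4 - 3.7Q → Q* = 3.0526.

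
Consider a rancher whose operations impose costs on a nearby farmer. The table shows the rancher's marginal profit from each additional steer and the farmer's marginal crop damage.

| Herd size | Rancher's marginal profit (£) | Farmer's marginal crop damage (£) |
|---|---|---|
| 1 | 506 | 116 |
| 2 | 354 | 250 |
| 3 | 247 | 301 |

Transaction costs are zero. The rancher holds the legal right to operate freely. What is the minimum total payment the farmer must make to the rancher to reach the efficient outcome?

Left alone the rancher would choose level 3 (marginal profit stays positive).
Efficient level: k* = 2 (marginal profit ≥ marginal crop damage through 2).
The farmer must at least cover the rancher's forgone profit from cutting 3→2: 247 = 247.

£247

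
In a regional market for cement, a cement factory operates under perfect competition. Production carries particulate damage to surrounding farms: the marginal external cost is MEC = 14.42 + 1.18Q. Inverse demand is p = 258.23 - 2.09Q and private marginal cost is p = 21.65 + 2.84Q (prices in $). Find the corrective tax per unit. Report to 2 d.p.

Social marginal cost = private MC + MEC = 36.07 + 4.02Q.
Set SMC = demand: 36.07 + 4.02Q = 258.23 - 2.09Q → Q* = 36.3601.
The Pigouvian tax equals MEC at Q*: 14.42 + 1.18×36.3601 = 57.3249.

tax = $57.32 per unit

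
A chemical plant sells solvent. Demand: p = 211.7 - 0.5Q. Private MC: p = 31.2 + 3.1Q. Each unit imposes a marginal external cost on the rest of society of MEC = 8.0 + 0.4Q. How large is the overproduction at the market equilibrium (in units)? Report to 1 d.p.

7.0 units

Market equilibrium (private): 31.2 + 3.1Q = 211.7 - 0.5Q → Q_m = 50.1389.
Social marginal cost = private MC + MEC = 39.2 + 3.5Q.
Set SMC = demand: 39.2 + 3.5Q = 211.7 - 0.5Q → Q* = 43.1250.
Gap = |50.1389 − 43.1250| = 7.0139.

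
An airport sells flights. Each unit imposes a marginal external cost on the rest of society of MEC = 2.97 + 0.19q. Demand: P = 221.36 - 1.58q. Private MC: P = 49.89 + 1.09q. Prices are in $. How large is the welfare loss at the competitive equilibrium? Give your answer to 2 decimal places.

DWL = $40.24

Market equilibrium (private): 49.89 + 1.09q = 221.36 - 1.58q → q_m = 64.2210.
Social marginal cost = private MC + MEC = 52.86 + 1.28q.
Set SMC = demand: 52.86 + 1.28q = 221.36 - 1.58q → q* = 58.9161.
Height of the DWL triangle at q_m is SMC(q_m) − demand(q_m) = MEC(q_m) = 15.1720.
DWL = ½ × 5.3049 × 15.1720 = 40.2430.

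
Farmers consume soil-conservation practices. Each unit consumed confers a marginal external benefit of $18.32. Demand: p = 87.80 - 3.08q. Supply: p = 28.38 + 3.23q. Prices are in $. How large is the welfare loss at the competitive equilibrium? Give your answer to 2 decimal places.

DWL = $26.59

Market equilibrium (private): 28.38 + 3.23q = 87.80 - 3.08q → q_m = 9.4168.
Social marginal benefit = demand + MEB = 106.12 - 3.08q.
Set SMB = MC: 106.12 - 3.08q = 28.38 + 3.23q → q* = 12.3201.
The loss is the area between SMB and MC from q* to q_m; with linear curves that's a triangle of height MEB(q_m).
DWL = ½ × 2.9033 × 18.3200 = 26.5942.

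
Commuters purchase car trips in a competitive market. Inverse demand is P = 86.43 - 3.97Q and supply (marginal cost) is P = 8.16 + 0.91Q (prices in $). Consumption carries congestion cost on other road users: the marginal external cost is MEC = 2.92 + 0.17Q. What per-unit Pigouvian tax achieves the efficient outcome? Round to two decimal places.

tax = $5.46 per unit

Social marginal benefit = demand − MEC = 83.51 - 4.14Q.
Set SMB = MC: 83.51 - 4.14Q = 8.16 + 0.91Q → Q* = 14.9208.
The Pigouvian tax equals MEC at Q*: 2.92 + 0.17×14.9208 = 5.4565.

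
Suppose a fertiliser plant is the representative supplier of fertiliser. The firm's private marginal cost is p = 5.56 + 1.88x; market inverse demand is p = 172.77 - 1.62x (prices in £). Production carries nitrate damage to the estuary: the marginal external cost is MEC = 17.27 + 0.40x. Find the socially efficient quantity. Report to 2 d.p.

x* = 38.45

Social marginal cost = private MC + MEC = 22.83 + 2.28x.
Set SMC = demand: 22.83 + 2.28x = 172.77 - 1.62x → x* = 38.4462.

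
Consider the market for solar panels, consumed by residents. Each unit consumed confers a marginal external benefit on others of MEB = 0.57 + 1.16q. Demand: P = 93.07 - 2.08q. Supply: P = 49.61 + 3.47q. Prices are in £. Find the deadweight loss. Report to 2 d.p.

DWL = £10.61

Market equilibrium (private): 49.61 + 3.47q = 93.07 - 2.08q → q_m = 7.8306.
Social marginal benefit = demand + MEB = 93.64 - 0.92q.
Set SMB = MC: 93.64 - 0.92q = 49.61 + 3.47q → q* = 10.0296.
Height of the DWL triangle at q_m is SMB(q_m) − MC(q_m) = MEB(q_m) = 9.6535.
DWL = ½ × 2.1990 × 9.6535 = 10.6140.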